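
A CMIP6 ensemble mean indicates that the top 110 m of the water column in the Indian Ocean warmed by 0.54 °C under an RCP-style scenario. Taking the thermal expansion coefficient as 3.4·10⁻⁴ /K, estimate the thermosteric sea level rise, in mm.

Δh = αΔT·H = 3.4×10⁻⁴ × 0.54 × 110 = 0.020196 m

Δh = 20.2 mm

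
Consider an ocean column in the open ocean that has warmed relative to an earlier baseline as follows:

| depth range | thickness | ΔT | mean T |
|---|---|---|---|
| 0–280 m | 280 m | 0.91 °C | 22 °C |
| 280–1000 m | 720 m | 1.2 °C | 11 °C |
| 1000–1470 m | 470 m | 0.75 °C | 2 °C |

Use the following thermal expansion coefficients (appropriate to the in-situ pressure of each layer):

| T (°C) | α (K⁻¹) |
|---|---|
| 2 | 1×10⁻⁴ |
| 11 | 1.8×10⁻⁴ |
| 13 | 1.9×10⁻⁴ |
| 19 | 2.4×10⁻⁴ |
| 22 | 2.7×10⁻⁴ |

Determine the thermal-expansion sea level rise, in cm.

26.0 cm

Layer 1 at 22 °C → α = 2.7×10⁻⁴ K⁻¹
Layer 2 at 11 °C → α = 1.8×10⁻⁴ K⁻¹
Layer 3 at 2 °C → α = 1×10⁻⁴ K⁻¹
0–280 m: 280 × 2.7×10⁻⁴ × 0.91 = 0.068796 m
720 × 1.8×10⁻⁴ × 1.2 = 0.15552 m
Layer 3: 470 × 0.75 × 1×10⁻⁴ = 0.03525 m
Δh = 0.068796 + 0.15552 + 0.03525 = 0.259566 m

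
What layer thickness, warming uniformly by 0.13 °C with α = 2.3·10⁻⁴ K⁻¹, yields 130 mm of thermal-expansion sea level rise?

H = Δh/(αΔT) = 0.13 / (2.3×10⁻⁴ × 0.13) ≈ 4348 m

4350 m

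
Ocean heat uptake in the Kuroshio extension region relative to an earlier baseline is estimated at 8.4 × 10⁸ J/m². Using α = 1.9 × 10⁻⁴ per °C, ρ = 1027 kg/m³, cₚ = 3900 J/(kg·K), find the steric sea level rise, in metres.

Δh ≈ 0.040 m

Δh = αQ/(ρcₚ) = 1.9×10⁻⁴ × 8.4×10⁸ / (1027 × 3900) ≈ 0.039847 m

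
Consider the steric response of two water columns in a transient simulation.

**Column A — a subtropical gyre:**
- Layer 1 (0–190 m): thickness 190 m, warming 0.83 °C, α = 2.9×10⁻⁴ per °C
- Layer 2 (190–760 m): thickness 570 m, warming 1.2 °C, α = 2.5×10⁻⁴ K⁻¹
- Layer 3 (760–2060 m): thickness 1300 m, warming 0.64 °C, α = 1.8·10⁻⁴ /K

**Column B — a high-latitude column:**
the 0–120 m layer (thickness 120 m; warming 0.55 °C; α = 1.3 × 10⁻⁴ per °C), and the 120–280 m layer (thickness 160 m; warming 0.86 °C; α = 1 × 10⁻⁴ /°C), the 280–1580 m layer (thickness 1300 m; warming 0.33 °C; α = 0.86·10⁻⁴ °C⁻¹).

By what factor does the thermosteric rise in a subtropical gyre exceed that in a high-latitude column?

≈ 6.2×

A 0–190 m: 0.83 × 2.9×10⁻⁴ × 190 = 0.045733 m
A 570 × 2.5×10⁻⁴ × 1.2 = 0.17100 m
A 760–2060 m: 1.8×10⁻⁴ × 0.64 × 1300 = 0.14976 m
A total: 0.366493 m
B Layer 1: 1.3×10⁻⁴ × 120 × 0.55 = 0.00858 m
B 120–280 m: 0.86 × 160 × 1×10⁻⁴ = 0.01376 m
B Layer 3: 0.86×10⁻⁴ × 0.33 × 1300 = 0.036894 m
B total: 0.059234 m
Ratio: 0.366493 / 0.059234 ≈ 6.187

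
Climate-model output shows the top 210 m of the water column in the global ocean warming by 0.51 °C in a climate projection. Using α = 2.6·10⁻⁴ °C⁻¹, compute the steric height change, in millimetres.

28 mm

Δh = αΔT·H = 2.6×10⁻⁴ × 0.51 × 210 = 0.027846 m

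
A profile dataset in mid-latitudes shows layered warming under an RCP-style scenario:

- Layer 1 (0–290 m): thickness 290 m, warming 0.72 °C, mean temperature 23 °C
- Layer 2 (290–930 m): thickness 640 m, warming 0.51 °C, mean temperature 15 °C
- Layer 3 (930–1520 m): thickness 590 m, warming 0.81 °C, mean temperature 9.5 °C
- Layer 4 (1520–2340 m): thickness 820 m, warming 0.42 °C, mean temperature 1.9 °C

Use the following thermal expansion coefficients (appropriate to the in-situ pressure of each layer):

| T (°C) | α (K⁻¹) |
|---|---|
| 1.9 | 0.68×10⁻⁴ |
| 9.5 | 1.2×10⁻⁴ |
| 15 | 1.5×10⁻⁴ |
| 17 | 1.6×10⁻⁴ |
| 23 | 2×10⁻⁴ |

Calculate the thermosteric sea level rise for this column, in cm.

Δh ≈ 17.1 cm

Layer 1 at 23 °C → α = 2×10⁻⁴ K⁻¹
Layer 2 at 15 °C → α = 1.5×10⁻⁴ K⁻¹
Layer 3 at 9.5 °C → α = 1.2×10⁻⁴ K⁻¹
Layer 4 at 1.9 °C → α = 0.68×10⁻⁴ K⁻¹
0–290 m: 2×10⁻⁴ × 290 × 0.72 = 0.04176 m
Layer 2: 1.5×10⁻⁴ × 640 × 0.51 = 0.04896 m
590 × 0.81 × 1.2×10⁻⁴ = 0.057348 m
0.42 × 820 × 0.68×10⁻⁴ = 0.0234192 m
Δh = 0.04176 + 0.04896 + 0.057348 + 0.0234192 = 0.1714872 m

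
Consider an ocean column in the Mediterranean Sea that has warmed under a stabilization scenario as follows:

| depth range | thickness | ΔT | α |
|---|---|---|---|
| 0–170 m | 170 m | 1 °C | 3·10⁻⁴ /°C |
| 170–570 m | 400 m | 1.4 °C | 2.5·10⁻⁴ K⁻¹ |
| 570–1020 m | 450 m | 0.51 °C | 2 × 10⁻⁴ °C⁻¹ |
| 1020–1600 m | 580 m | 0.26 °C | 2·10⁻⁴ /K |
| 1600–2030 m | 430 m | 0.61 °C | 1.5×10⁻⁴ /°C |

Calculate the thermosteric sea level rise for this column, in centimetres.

170 × 1 × 3×10⁻⁴ = 0.05100 m
1.4 × 400 × 2.5×10⁻⁴ = 0.14000 m
2×10⁻⁴ × 0.51 × 450 = 0.04590 m
Layer 4: 2×10⁻⁴ × 0.26 × 580 = 0.03016 m
Layer 5: 0.61 × 1.5×10⁻⁴ × 430 = 0.039345 m
Δh = 0.05100 + 0.14000 + 0.04590 + 0.03016 + 0.039345 = 0.306405 m

Δh ≈ 30.6 cm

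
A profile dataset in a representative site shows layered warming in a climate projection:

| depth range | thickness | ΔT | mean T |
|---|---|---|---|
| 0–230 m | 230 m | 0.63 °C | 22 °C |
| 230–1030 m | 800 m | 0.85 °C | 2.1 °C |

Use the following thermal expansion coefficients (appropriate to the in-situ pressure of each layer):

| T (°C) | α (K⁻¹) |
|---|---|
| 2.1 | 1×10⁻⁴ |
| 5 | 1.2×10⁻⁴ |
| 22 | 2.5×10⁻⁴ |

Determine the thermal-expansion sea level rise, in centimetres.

Layer 1 at 22 °C → α = 2.5×10⁻⁴ K⁻¹
Layer 2 at 2.1 °C → α = 1×10⁻⁴ K⁻¹
0.63 × 2.5×10⁻⁴ × 230 = 0.036225 m
0.85 × 800 × 1×10⁻⁴ = 0.06800 m
Δh = 0.036225 + 0.06800 = 0.104225 m

Δh ≈ 10 cm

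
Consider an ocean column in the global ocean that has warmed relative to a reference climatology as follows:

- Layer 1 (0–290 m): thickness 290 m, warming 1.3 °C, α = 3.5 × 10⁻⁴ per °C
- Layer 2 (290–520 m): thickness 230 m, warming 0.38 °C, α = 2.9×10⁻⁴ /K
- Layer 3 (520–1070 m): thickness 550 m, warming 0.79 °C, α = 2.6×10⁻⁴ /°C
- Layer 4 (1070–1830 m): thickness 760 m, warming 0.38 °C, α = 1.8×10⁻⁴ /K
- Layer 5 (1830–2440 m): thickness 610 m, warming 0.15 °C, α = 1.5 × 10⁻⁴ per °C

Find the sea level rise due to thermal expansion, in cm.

Layer 1: 290 × 1.3 × 3.5×10⁻⁴ = 0.13195 m
230 × 2.9×10⁻⁴ × 0.38 = 0.025346 m
520–1070 m: 550 × 0.79 × 2.6×10⁻⁴ = 0.11297 m
Layer 4: 760 × 0.38 × 1.8×10⁻⁴ = 0.051984 m
Layer 5: 1.5×10⁻⁴ × 0.15 × 610 = 0.013725 m
Δh = 0.13195 + 0.025346 + 0.11297 + 0.051984 + 0.013725 = 0.335975 m ≈ 33.6 cm

Δh = 33.6 cm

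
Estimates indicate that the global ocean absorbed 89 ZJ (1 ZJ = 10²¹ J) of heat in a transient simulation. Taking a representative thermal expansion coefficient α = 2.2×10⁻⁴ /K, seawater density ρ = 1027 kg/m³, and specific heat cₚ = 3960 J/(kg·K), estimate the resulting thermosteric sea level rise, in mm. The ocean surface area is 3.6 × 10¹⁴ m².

Per unit area: Q = 89×10²¹ / (3.6×10¹⁴) ≈ 2.472×10⁸ J/m²
Δh = αQ/(ρcₚ) = 2.2×10⁻⁴ × 2.472×10⁸ / (1027 × 3960) ≈ 0.013372 m

about 13 mm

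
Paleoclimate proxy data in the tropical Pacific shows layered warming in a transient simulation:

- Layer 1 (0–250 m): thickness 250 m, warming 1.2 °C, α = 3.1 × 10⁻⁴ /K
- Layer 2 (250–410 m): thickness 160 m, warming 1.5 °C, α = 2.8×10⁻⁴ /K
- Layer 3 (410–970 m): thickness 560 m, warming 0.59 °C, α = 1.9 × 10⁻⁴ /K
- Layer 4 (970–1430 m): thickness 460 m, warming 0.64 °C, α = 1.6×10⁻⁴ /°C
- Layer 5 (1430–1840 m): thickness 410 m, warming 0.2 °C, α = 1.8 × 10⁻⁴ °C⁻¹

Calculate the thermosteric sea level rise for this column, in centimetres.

28 cm

0–250 m: 1.2 × 250 × 3.1×10⁻⁴ = 0.09300 m
160 × 2.8×10⁻⁴ × 1.5 = 0.06720 m
410–970 m: 1.9×10⁻⁴ × 0.59 × 560 = 0.062776 m
0.64 × 1.6×10⁻⁴ × 460 = 0.047104 m
1430–1840 m: 410 × 0.2 × 1.8×10⁻⁴ = 0.01476 m
Δh = 0.09300 + 0.06720 + 0.062776 + 0.047104 + 0.01476 = 0.28484 m ≈ 28 cm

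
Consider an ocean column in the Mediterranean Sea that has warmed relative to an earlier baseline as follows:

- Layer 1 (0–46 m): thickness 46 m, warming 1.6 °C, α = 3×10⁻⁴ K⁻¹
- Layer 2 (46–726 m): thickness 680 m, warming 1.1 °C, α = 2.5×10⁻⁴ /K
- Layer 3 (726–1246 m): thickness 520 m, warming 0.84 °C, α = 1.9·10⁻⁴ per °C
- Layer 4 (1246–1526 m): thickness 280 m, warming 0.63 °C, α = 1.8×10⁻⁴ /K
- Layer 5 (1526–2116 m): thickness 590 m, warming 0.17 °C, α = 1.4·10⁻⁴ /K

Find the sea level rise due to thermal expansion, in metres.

Layer 1: 46 × 1.6 × 3×10⁻⁴ = 0.02208 m
2.5×10⁻⁴ × 1.1 × 680 = 0.18700 m
Layer 3: 1.9×10⁻⁴ × 520 × 0.84 = 0.082992 m
1246–1526 m: 0.63 × 280 × 1.8×10⁻⁴ = 0.031752 m
590 × 1.4×10⁻⁴ × 0.17 = 0.014042 m
Δh = 0.02208 + 0.18700 + 0.082992 + 0.031752 + 0.014042 = 0.337866 m ≈ 0.338 m

0.338 m of thermosteric rise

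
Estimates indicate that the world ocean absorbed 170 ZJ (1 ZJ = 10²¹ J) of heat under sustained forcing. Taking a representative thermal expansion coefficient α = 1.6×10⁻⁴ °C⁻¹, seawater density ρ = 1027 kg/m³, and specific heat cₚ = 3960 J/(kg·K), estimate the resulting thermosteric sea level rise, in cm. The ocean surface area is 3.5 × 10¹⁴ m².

Per unit area: Q = 170×10²¹ / (3.5×10¹⁴) ≈ 4.857×10⁸ J/m²
Δh = αQ/(ρcₚ) = 1.6×10⁻⁴ × 4.857×10⁸ / (1027 × 3960) ≈ 0.019108 m

Δh ≈ 1.9 cm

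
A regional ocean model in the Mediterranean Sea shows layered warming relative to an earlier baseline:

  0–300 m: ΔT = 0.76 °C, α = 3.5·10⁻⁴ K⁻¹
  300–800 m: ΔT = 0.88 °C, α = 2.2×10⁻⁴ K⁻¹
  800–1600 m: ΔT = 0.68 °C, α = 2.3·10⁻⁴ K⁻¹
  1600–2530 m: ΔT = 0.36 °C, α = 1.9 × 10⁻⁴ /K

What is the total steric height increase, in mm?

0–300 m: 300 × 0.76 × 3.5×10⁻⁴ = 0.07980 m
Layer 2: 0.88 × 2.2×10⁻⁴ × 500 = 0.09680 m
800–1600 m: 800 × 2.3×10⁻⁴ × 0.68 = 0.12512 m
930 × 0.36 × 1.9×10⁻⁴ = 0.063612 m
Δh = 0.07980 + 0.09680 + 0.12512 + 0.063612 = 0.365332 m

Δh ≈ 365 mm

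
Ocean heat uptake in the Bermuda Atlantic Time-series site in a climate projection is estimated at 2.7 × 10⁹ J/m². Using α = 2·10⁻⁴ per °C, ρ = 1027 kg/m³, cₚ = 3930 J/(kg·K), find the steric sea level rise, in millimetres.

Δh = αQ/(ρcₚ) = 2×10⁻⁴ × 2.7×10⁹ / (1027 × 3930) ≈ 0.13379 m

134 mm of thermosteric rise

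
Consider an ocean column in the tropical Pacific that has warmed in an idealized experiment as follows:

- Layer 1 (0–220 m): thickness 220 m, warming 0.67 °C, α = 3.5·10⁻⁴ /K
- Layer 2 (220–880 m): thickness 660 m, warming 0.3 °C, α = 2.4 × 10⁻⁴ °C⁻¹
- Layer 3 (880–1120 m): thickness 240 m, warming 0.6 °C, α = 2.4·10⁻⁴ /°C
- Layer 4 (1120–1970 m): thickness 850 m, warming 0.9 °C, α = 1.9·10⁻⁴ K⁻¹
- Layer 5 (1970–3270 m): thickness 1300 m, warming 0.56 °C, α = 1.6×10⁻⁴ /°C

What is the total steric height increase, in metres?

0.67 × 220 × 3.5×10⁻⁴ = 0.05159 m
2.4×10⁻⁴ × 660 × 0.3 = 0.04752 m
0.6 × 2.4×10⁻⁴ × 240 = 0.03456 m
0.9 × 1.9×10⁻⁴ × 850 = 0.14535 m
1970–3270 m: 0.56 × 1300 × 1.6×10⁻⁴ = 0.11648 m
Δh = 0.05159 + 0.04752 + 0.03456 + 0.14535 + 0.11648 = 0.39550 m

about 0.396 m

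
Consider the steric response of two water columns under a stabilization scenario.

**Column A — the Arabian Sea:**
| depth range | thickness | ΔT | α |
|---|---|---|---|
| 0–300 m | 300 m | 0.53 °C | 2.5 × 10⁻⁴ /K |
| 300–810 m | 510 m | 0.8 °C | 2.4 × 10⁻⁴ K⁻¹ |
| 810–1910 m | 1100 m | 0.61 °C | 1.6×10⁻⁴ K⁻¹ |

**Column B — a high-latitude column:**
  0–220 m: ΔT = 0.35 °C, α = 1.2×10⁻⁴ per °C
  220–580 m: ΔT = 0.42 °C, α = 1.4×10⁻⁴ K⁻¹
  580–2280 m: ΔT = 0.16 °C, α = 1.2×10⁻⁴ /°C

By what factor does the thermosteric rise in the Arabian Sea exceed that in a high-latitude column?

A 0–300 m: 0.53 × 2.5×10⁻⁴ × 300 = 0.03975 m
A 300–810 m: 0.8 × 2.4×10⁻⁴ × 510 = 0.09792 m
A 810–1910 m: 1100 × 1.6×10⁻⁴ × 0.61 = 0.10736 m
A total: 0.24503 m
B Layer 1: 0.35 × 1.2×10⁻⁴ × 220 = 0.00924 m
B Layer 2: 360 × 1.4×10⁻⁴ × 0.42 = 0.021168 m
B 580–2280 m: 1700 × 0.16 × 1.2×10⁻⁴ = 0.03264 m
B total: 0.063048 m
Ratio: 0.24503 / 0.063048 ≈ 3.886

3.89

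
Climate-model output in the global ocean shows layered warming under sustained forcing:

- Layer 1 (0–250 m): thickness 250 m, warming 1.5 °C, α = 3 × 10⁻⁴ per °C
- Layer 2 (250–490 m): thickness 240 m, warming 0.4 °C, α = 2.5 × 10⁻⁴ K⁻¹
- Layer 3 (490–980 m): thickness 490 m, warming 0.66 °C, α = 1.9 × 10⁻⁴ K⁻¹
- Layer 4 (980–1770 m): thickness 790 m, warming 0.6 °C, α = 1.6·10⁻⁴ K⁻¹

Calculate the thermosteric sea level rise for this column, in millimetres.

Layer 1: 3×10⁻⁴ × 250 × 1.5 = 0.11250 m
0.4 × 2.5×10⁻⁴ × 240 = 0.02400 m
490–980 m: 0.66 × 1.9×10⁻⁴ × 490 = 0.061446 m
Layer 4: 1.6×10⁻⁴ × 0.6 × 790 = 0.07584 m
Δh = 0.11250 + 0.02400 + 0.061446 + 0.07584 = 0.273786 m

274 mm of thermosteric rise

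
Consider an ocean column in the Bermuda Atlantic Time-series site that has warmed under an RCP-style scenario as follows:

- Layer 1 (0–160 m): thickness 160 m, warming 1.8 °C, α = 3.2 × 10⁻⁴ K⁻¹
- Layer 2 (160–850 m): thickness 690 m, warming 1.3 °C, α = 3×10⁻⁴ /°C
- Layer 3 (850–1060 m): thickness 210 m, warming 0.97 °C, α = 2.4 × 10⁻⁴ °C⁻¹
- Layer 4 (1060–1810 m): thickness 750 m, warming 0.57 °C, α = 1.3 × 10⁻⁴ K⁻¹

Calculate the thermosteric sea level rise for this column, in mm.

470 mm

Layer 1: 160 × 3.2×10⁻⁴ × 1.8 = 0.09216 m
1.3 × 690 × 3×10⁻⁴ = 0.26910 m
2.4×10⁻⁴ × 210 × 0.97 = 0.048888 m
Layer 4: 750 × 1.3×10⁻⁴ × 0.57 = 0.055575 m
Δh = 0.09216 + 0.26910 + 0.048888 + 0.055575 = 0.465723 m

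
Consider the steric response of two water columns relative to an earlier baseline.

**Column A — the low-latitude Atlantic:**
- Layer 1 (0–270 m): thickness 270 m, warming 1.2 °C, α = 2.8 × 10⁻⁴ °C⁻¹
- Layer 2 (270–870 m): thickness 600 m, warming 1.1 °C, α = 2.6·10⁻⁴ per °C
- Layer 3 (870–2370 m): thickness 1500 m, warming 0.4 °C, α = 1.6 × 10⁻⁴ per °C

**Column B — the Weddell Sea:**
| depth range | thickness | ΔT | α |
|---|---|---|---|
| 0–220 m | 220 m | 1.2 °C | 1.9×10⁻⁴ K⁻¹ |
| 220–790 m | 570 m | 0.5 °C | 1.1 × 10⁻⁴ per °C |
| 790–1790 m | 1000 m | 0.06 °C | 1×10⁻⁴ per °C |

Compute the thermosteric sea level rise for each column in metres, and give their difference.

Δh_A ≈ 0.358 m, Δh_B ≈ 0.0875 m; difference ≈ 0.271 m

A Layer 1: 1.2 × 270 × 2.8×10⁻⁴ = 0.09072 m
A 1.1 × 2.6×10⁻⁴ × 600 = 0.17160 m
A 1.6×10⁻⁴ × 1500 × 0.4 = 0.09600 m
A total: 0.35832 m
B 0–220 m: 220 × 1.9×10⁻⁴ × 1.2 = 0.05016 m
B Layer 2: 0.5 × 1.1×10⁻⁴ × 570 = 0.03135 m
B 1000 × 1×10⁻⁴ × 0.06 = 0.00600 m
B total: 0.08751 m
Difference: 0.35832 − 0.08751 = 0.27081 m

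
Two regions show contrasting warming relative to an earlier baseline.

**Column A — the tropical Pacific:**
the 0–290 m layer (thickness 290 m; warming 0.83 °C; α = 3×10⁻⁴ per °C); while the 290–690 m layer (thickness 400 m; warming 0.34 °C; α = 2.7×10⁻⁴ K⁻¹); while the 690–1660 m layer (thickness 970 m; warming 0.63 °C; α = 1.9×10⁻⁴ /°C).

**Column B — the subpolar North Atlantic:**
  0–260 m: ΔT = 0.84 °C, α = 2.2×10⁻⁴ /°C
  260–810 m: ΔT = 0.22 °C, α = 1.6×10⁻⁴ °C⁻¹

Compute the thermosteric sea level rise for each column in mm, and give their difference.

A 290 × 3×10⁻⁴ × 0.83 = 0.07221 m
A 290–690 m: 400 × 0.34 × 2.7×10⁻⁴ = 0.03672 m
A Layer 3: 970 × 1.9×10⁻⁴ × 0.63 = 0.116109 m
A total: 0.225039 m
B Layer 1: 0.84 × 260 × 2.2×10⁻⁴ = 0.048048 m
B 550 × 0.22 × 1.6×10⁻⁴ = 0.01936 m
B total: 0.067408 m
Difference: 0.225039 − 0.067408 = 0.157631 m

A: 225 mm; B: 67.4 mm; difference 158 mm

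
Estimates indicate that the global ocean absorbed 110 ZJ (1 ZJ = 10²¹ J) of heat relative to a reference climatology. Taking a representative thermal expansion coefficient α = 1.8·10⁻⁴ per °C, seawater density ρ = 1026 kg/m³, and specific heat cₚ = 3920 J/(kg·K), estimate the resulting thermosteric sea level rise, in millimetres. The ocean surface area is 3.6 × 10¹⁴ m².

Per unit area: Q = 110×10²¹ / (3.6×10¹⁴) ≈ 3.056×10⁸ J/m²
Δh = αQ/(ρcₚ) = 1.8×10⁻⁴ × 3.056×10⁸ / (1026 × 3920) ≈ 0.013677 m

about 14 mm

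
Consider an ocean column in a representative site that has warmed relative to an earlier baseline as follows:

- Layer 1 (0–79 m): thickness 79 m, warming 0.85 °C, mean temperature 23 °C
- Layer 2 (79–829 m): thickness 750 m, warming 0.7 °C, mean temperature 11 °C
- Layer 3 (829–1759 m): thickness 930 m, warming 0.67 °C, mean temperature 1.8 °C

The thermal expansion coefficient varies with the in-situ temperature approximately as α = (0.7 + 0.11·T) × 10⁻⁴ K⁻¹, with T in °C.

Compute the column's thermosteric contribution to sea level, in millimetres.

Layer 1: α = (0.7 + 0.11×23)×10⁻⁴ = 3.23×10⁻⁴ K⁻¹
Layer 2: α = (0.7 + 0.11×11)×10⁻⁴ = 1.91×10⁻⁴ K⁻¹
Layer 3: α = (0.7 + 0.11×1.8)×10⁻⁴ = 0.898×10⁻⁴ K⁻¹
0–79 m: 3.23×10⁻⁴ × 79 × 0.85 = 0.02168945 m
0.7 × 1.91×10⁻⁴ × 750 = 0.100275 m
Layer 3: 930 × 0.67 × 0.898×10⁻⁴ = 0.05595438 m
Δh = 0.02168945 + 0.100275 + 0.05595438 = 0.17791883 m

Δh = 178 mm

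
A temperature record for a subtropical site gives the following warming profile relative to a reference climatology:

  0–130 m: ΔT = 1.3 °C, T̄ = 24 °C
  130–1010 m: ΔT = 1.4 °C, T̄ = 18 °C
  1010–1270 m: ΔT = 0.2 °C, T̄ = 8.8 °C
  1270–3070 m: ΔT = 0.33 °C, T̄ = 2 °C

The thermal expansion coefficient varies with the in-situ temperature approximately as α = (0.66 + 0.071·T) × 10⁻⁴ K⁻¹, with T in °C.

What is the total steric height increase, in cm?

33.3 cm of thermosteric rise

Layer 1: α = (0.66 + 0.071×24)×10⁻⁴ = 2.364×10⁻⁴ K⁻¹
Layer 2: α = (0.66 + 0.071×18)×10⁻⁴ = 1.938×10⁻⁴ K⁻¹
Layer 3: α = (0.66 + 0.071×8.8)×10⁻⁴ = 1.2848×10⁻⁴ K⁻¹
Layer 4: α = (0.66 + 0.071×2)×10⁻⁴ = 0.802×10⁻⁴ K⁻¹
130 × 1.3 × 2.364×10⁻⁴ = 0.0399516 m
130–1010 m: 880 × 1.4 × 1.938×10⁻⁴ = 0.2387616 m
1.2848×10⁻⁴ × 0.2 × 260 = 0.00668096 m
Layer 4: 0.33 × 0.802×10⁻⁴ × 1800 = 0.0476388 m
Δh = 0.0399516 + 0.2387616 + 0.00668096 + 0.0476388 = 0.33303296 m ≈ 33.3 cm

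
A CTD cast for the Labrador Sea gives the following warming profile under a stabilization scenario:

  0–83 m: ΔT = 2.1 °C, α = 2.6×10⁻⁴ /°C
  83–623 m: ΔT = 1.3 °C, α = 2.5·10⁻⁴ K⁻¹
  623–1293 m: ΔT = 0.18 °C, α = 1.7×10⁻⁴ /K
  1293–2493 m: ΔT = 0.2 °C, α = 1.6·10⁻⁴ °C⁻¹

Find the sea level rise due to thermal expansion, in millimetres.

0–83 m: 2.1 × 2.6×10⁻⁴ × 83 = 0.045318 m
1.3 × 2.5×10⁻⁴ × 540 = 0.17550 m
Layer 3: 670 × 0.18 × 1.7×10⁻⁴ = 0.020502 m
1200 × 1.6×10⁻⁴ × 0.2 = 0.03840 m
Δh = 0.045318 + 0.17550 + 0.020502 + 0.03840 = 0.27972 m ≈ 280 mm

Δh = 280 mm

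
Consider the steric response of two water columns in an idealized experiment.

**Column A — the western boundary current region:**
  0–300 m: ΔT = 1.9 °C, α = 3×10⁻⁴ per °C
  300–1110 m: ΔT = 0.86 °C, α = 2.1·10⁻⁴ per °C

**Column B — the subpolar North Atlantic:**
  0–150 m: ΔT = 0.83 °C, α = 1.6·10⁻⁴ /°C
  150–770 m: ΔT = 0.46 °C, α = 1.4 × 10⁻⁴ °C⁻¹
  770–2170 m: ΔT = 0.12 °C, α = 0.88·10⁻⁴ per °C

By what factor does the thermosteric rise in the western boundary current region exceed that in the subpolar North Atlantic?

A 1.9 × 3×10⁻⁴ × 300 = 0.17100 m
A 300–1110 m: 810 × 0.86 × 2.1×10⁻⁴ = 0.146286 m
A total: 0.317286 m
B 0–150 m: 1.6×10⁻⁴ × 0.83 × 150 = 0.01992 m
B 150–770 m: 1.4×10⁻⁴ × 620 × 0.46 = 0.039928 m
B Layer 3: 0.12 × 0.88×10⁻⁴ × 1400 = 0.014784 m
B total: 0.074632 m
Ratio: 0.317286 / 0.074632 ≈ 4.251

a factor of 4.25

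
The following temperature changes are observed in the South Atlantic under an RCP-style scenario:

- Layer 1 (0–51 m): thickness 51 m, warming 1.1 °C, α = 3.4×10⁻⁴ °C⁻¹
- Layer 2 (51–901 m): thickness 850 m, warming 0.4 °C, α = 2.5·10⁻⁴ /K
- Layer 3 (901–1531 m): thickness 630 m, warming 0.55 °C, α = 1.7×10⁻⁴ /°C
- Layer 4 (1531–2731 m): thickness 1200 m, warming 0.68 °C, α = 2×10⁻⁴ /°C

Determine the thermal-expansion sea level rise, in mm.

0–51 m: 51 × 3.4×10⁻⁴ × 1.1 = 0.019074 m
850 × 2.5×10⁻⁴ × 0.4 = 0.08500 m
630 × 0.55 × 1.7×10⁻⁴ = 0.058905 m
Layer 4: 0.68 × 1200 × 2×10⁻⁴ = 0.16320 m
Δh = 0.019074 + 0.08500 + 0.058905 + 0.16320 = 0.326179 m

Δh = 326 mm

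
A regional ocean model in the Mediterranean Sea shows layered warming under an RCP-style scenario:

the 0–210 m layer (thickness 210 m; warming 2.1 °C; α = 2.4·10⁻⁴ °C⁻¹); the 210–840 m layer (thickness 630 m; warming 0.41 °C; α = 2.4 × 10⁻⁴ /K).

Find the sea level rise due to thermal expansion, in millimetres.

Δh = 168 mm

2.1 × 2.4×10⁻⁴ × 210 = 0.10584 m
210–840 m: 0.41 × 630 × 2.4×10⁻⁴ = 0.061992 m
Δh = 0.10584 + 0.061992 = 0.167832 m ≈ 168 mm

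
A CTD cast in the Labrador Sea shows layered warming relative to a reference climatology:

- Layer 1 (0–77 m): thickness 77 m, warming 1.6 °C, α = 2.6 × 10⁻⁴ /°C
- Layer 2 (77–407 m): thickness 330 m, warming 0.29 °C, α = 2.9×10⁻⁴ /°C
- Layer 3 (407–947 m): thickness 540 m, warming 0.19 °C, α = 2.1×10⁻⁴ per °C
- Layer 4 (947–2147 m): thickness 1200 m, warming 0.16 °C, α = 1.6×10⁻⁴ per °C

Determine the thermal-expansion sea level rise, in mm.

Layer 1: 1.6 × 2.6×10⁻⁴ × 77 = 0.032032 m
330 × 2.9×10⁻⁴ × 0.29 = 0.027753 m
Layer 3: 2.1×10⁻⁴ × 540 × 0.19 = 0.021546 m
947–2147 m: 1.6×10⁻⁴ × 0.16 × 1200 = 0.03072 m
Δh = 0.032032 + 0.027753 + 0.021546 + 0.03072 = 0.112051 m ≈ 110 mm

about 110 mm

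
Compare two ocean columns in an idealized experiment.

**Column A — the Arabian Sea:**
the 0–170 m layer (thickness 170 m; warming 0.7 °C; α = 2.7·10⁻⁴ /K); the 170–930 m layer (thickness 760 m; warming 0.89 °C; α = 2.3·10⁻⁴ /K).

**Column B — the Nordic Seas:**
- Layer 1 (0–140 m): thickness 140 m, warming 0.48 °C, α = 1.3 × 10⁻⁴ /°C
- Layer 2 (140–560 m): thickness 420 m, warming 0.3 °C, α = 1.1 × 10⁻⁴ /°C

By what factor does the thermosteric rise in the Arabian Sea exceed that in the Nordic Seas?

A Layer 1: 170 × 2.7×10⁻⁴ × 0.7 = 0.03213 m
A 170–930 m: 2.3×10⁻⁴ × 760 × 0.89 = 0.155572 m
A total: 0.187702 m
B 1.3×10⁻⁴ × 0.48 × 140 = 0.008736 m
B 0.3 × 420 × 1.1×10⁻⁴ = 0.01386 m
B total: 0.022596 m
Ratio: 0.187702 / 0.022596 ≈ 8.307

8.3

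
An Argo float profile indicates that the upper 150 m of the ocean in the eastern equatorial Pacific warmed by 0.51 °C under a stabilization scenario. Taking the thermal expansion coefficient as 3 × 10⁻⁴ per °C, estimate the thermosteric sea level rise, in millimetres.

about 23 mm

Δh = αΔT·H = 3×10⁻⁴ × 0.51 × 150 = 0.02295 m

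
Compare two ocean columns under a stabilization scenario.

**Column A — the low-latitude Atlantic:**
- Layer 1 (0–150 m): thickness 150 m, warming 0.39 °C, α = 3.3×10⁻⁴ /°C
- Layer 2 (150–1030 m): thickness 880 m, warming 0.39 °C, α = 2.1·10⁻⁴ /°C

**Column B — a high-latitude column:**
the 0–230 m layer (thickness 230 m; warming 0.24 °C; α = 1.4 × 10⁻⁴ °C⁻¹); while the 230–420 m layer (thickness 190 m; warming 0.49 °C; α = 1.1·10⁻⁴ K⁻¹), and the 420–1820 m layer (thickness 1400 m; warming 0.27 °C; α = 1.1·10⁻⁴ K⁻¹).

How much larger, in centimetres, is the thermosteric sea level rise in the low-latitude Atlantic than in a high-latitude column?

A 0–150 m: 0.39 × 3.3×10⁻⁴ × 150 = 0.019305 m
A Layer 2: 2.1×10⁻⁴ × 0.39 × 880 = 0.072072 m
A total: 0.091377 m
B Layer 1: 1.4×10⁻⁴ × 230 × 0.24 = 0.007728 m
B 230–420 m: 190 × 1.1×10⁻⁴ × 0.49 = 0.010241 m
B 1.1×10⁻⁴ × 0.27 × 1400 = 0.04158 m
B total: 0.059549 m
Difference: 0.091377 − 0.059549 = 0.031828 m

Δh_A − Δh_B ≈ 3.18 cm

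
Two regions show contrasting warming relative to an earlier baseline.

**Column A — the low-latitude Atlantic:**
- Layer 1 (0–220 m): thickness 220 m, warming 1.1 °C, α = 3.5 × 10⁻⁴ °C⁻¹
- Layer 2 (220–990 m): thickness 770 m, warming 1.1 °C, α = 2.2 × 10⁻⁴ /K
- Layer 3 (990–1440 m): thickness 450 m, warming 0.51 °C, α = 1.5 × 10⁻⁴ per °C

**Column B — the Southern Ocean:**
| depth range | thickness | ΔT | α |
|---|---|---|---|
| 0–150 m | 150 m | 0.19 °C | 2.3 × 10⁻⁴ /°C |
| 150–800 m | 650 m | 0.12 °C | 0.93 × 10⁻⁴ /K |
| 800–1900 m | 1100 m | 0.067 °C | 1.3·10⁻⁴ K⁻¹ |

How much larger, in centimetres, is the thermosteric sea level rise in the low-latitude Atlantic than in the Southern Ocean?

28 cm larger

A Layer 1: 1.1 × 3.5×10⁻⁴ × 220 = 0.08470 m
A 220–990 m: 2.2×10⁻⁴ × 770 × 1.1 = 0.18634 m
A 0.51 × 1.5×10⁻⁴ × 450 = 0.034425 m
A total: 0.305465 m
B 0–150 m: 150 × 2.3×10⁻⁴ × 0.19 = 0.006555 m
B 650 × 0.12 × 0.93×10⁻⁴ = 0.007254 m
B Layer 3: 1100 × 0.067 × 1.3×10⁻⁴ = 0.009581 m
B total: 0.02339 m
Difference: 0.305465 − 0.02339 = 0.282075 m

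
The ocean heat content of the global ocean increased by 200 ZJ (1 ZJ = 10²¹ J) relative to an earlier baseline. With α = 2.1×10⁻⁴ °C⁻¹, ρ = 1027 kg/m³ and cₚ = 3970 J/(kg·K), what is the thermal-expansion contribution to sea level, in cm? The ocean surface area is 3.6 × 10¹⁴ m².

Per unit area: Q = 200×10²¹ / (3.6×10¹⁴) ≈ 5.556×10⁸ J/m²
Δh = αQ/(ρcₚ) = 2.1×10⁻⁴ × 5.556×10⁸ / (1027 × 3970) ≈ 0.028617 m

about 2.86 cm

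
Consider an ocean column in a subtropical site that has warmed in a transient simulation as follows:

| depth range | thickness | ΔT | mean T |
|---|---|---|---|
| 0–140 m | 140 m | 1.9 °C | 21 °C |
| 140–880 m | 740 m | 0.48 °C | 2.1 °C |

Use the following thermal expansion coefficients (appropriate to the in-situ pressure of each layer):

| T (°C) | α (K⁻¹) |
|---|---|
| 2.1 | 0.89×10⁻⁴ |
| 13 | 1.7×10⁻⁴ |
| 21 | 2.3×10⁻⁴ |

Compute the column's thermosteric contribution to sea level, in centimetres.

Layer 1 at 21 °C → α = 2.3×10⁻⁴ K⁻¹
Layer 2 at 2.1 °C → α = 0.89×10⁻⁴ K⁻¹
Layer 1: 1.9 × 140 × 2.3×10⁻⁴ = 0.06118 m
0.48 × 740 × 0.89×10⁻⁴ = 0.0316128 m
Δh = 0.06118 + 0.0316128 = 0.0927928 m

9.28 cm of thermosteric rise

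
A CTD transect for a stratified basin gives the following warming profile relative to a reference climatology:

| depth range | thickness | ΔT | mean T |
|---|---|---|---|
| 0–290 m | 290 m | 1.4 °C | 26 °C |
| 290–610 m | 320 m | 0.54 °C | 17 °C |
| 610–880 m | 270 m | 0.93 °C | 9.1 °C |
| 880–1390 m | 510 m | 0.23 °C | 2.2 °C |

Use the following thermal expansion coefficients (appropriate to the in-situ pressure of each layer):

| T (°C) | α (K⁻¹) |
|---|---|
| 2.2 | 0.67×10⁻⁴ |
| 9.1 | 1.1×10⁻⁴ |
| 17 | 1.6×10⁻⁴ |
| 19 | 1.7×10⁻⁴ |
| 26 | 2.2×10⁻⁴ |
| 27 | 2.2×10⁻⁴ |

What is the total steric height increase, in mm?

Δh = 152 mm

Layer 1 at 26 °C → α = 2.2×10⁻⁴ K⁻¹
Layer 2 at 17 °C → α = 1.6×10⁻⁴ K⁻¹
Layer 3 at 9.1 °C → α = 1.1×10⁻⁴ K⁻¹
Layer 4 at 2.2 °C → α = 0.67×10⁻⁴ K⁻¹
290 × 2.2×10⁻⁴ × 1.4 = 0.08932 m
0.54 × 1.6×10⁻⁴ × 320 = 0.027648 m
Layer 3: 270 × 0.93 × 1.1×10⁻⁴ = 0.027621 m
880–1390 m: 510 × 0.67×10⁻⁴ × 0.23 = 0.0078591 m
Δh = 0.08932 + 0.027648 + 0.027621 + 0.0078591 = 0.1524481 m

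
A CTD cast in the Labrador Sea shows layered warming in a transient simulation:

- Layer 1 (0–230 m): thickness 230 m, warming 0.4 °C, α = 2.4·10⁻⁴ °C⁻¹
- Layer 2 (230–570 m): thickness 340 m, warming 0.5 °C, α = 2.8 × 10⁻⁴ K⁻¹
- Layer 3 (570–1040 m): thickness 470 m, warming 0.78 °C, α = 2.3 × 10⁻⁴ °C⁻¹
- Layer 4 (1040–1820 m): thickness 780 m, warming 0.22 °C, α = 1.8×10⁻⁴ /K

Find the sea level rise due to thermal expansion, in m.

2.4×10⁻⁴ × 0.4 × 230 = 0.02208 m
Layer 2: 340 × 2.8×10⁻⁴ × 0.5 = 0.04760 m
570–1040 m: 0.78 × 2.3×10⁻⁴ × 470 = 0.084318 m
1.8×10⁻⁴ × 0.22 × 780 = 0.030888 m
Δh = 0.02208 + 0.04760 + 0.084318 + 0.030888 = 0.184886 m

0.185 m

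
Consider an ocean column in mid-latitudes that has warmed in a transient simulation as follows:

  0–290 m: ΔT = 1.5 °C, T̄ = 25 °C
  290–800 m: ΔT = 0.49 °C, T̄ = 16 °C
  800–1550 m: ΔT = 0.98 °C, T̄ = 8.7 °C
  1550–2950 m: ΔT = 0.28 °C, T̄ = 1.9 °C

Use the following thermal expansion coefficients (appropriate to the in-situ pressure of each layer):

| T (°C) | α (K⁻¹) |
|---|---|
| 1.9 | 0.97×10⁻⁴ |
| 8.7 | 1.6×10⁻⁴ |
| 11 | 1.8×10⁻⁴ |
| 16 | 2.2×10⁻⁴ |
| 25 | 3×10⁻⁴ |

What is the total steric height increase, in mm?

Δh ≈ 341 mm

Layer 1 at 25 °C → α = 3×10⁻⁴ K⁻¹
Layer 2 at 16 °C → α = 2.2×10⁻⁴ K⁻¹
Layer 3 at 8.7 °C → α = 1.6×10⁻⁴ K⁻¹
Layer 4 at 1.9 °C → α = 0.97×10⁻⁴ K⁻¹
Layer 1: 3×10⁻⁴ × 290 × 1.5 = 0.13050 m
290–800 m: 510 × 2.2×10⁻⁴ × 0.49 = 0.054978 m
800–1550 m: 0.98 × 1.6×10⁻⁴ × 750 = 0.11760 m
Layer 4: 1400 × 0.97×10⁻⁴ × 0.28 = 0.038024 m
Δh = 0.13050 + 0.054978 + 0.11760 + 0.038024 = 0.341102 m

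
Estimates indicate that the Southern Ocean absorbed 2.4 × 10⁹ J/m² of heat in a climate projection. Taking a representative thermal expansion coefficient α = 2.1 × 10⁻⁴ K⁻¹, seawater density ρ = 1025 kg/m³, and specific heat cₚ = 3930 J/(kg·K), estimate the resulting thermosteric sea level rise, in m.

Δh = αQ/(ρcₚ) = 2.1×10⁻⁴ × 2.4×10⁹ / (1025 × 3930) ≈ 0.12512 m

about 0.125 m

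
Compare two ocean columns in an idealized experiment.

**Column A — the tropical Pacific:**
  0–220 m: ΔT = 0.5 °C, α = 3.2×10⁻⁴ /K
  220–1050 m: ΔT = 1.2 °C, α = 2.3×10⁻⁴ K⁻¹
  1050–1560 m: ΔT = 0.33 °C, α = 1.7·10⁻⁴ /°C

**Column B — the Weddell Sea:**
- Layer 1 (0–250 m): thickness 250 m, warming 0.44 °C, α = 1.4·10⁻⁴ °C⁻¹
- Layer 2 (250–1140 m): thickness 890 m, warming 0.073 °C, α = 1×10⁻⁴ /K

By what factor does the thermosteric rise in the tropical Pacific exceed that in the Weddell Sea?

a factor of 13.4

A 0–220 m: 0.5 × 220 × 3.2×10⁻⁴ = 0.03520 m
A 1.2 × 830 × 2.3×10⁻⁴ = 0.22908 m
A 1050–1560 m: 0.33 × 1.7×10⁻⁴ × 510 = 0.028611 m
A total: 0.292891 m
B Layer 1: 250 × 1.4×10⁻⁴ × 0.44 = 0.01540 m
B 250–1140 m: 1×10⁻⁴ × 0.073 × 890 = 0.006497 m
B total: 0.021897 m
Ratio: 0.292891 / 0.021897 ≈ 13.38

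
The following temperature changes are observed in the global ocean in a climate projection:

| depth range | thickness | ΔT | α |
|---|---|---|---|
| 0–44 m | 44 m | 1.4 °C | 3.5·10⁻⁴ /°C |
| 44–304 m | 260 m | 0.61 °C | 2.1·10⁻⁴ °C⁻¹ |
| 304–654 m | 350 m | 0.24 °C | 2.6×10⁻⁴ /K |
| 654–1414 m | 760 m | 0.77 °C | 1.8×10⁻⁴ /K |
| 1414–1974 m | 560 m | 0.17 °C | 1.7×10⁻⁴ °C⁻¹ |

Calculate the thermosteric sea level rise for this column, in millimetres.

0–44 m: 1.4 × 44 × 3.5×10⁻⁴ = 0.02156 m
2.1×10⁻⁴ × 0.61 × 260 = 0.033306 m
0.24 × 350 × 2.6×10⁻⁴ = 0.02184 m
760 × 0.77 × 1.8×10⁻⁴ = 0.105336 m
Layer 5: 0.17 × 560 × 1.7×10⁻⁴ = 0.016184 m
Δh = 0.02156 + 0.033306 + 0.02184 + 0.105336 + 0.016184 = 0.198226 m ≈ 200 mm

200 mm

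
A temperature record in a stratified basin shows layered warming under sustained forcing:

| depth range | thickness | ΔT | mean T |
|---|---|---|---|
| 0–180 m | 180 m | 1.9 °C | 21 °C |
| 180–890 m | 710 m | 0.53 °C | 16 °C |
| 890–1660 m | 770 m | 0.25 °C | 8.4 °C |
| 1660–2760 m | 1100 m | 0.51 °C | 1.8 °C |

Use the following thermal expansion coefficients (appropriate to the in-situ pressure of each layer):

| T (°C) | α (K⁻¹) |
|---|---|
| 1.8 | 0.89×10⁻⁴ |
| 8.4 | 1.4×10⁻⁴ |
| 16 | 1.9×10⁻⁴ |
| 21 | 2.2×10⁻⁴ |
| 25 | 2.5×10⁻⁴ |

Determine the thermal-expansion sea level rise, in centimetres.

Layer 1 at 21 °C → α = 2.2×10⁻⁴ K⁻¹
Layer 2 at 16 °C → α = 1.9×10⁻⁴ K⁻¹
Layer 3 at 8.4 °C → α = 1.4×10⁻⁴ K⁻¹
Layer 4 at 1.8 °C → α = 0.89×10⁻⁴ K⁻¹
Layer 1: 180 × 1.9 × 2.2×10⁻⁴ = 0.07524 m
1.9×10⁻⁴ × 710 × 0.53 = 0.071497 m
770 × 1.4×10⁻⁴ × 0.25 = 0.02695 m
Layer 4: 0.51 × 0.89×10⁻⁴ × 1100 = 0.049929 m
Δh = 0.07524 + 0.071497 + 0.02695 + 0.049929 = 0.223616 m

Δh ≈ 22.4 cm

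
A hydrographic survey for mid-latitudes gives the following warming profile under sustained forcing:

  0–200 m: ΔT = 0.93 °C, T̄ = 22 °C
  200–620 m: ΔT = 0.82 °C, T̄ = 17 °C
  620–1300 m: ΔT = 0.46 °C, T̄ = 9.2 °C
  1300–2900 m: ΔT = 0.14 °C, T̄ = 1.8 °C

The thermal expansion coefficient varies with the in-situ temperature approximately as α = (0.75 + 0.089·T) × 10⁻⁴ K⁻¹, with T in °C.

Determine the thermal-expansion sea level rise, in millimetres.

Layer 1: α = (0.75 + 0.089×22)×10⁻⁴ = 2.708×10⁻⁴ K⁻¹
Layer 2: α = (0.75 + 0.089×17)×10⁻⁴ = 2.263×10⁻⁴ K⁻¹
Layer 3: α = (0.75 + 0.089×9.2)×10⁻⁴ = 1.5688×10⁻⁴ K⁻¹
Layer 4: α = (0.75 + 0.089×1.8)×10⁻⁴ = 0.9102×10⁻⁴ K⁻¹
0–200 m: 200 × 0.93 × 2.708×10⁻⁴ = 0.0503688 m
200–620 m: 0.82 × 2.263×10⁻⁴ × 420 = 0.07793772 m
Layer 3: 1.5688×10⁻⁴ × 680 × 0.46 = 0.049072064 m
1300–2900 m: 1600 × 0.9102×10⁻⁴ × 0.14 = 0.02038848 m
Δh = 0.0503688 + 0.07793772 + 0.049072064 + 0.02038848 = 0.197767064 m ≈ 198 mm

Δh ≈ 198 mm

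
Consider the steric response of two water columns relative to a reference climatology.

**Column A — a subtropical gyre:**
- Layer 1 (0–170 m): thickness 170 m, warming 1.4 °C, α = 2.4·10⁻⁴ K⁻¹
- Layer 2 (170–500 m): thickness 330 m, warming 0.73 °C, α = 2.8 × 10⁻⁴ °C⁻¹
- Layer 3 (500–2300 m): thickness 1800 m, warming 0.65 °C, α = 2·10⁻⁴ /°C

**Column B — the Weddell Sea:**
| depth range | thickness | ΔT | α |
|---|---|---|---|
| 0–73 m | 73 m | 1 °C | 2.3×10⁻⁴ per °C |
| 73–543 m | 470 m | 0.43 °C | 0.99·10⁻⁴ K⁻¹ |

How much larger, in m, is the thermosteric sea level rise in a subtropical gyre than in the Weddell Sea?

A 0–170 m: 2.4×10⁻⁴ × 170 × 1.4 = 0.05712 m
A 170–500 m: 2.8×10⁻⁴ × 0.73 × 330 = 0.067452 m
A 0.65 × 1800 × 2×10⁻⁴ = 0.23400 m
A total: 0.358572 m
B 73 × 2.3×10⁻⁴ × 1 = 0.01679 m
B 470 × 0.43 × 0.99×10⁻⁴ = 0.0200079 m
B total: 0.0367979 m
Difference: 0.358572 − 0.0367979 = 0.3217741 m

0.32 m larger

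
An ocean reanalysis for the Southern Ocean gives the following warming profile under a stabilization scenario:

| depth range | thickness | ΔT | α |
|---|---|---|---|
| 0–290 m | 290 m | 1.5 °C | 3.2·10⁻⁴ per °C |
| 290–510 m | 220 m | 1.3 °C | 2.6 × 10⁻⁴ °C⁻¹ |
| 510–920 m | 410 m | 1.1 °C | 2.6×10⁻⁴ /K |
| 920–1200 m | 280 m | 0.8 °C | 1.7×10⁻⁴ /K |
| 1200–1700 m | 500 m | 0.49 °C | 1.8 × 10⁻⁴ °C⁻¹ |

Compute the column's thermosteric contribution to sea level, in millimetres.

about 413 mm

0–290 m: 1.5 × 290 × 3.2×10⁻⁴ = 0.13920 m
2.6×10⁻⁴ × 220 × 1.3 = 0.07436 m
510–920 m: 410 × 2.6×10⁻⁴ × 1.1 = 0.11726 m
920–1200 m: 1.7×10⁻⁴ × 280 × 0.8 = 0.03808 m
0.49 × 1.8×10⁻⁴ × 500 = 0.04410 m
Δh = 0.13920 + 0.07436 + 0.11726 + 0.03808 + 0.04410 = 0.41300 m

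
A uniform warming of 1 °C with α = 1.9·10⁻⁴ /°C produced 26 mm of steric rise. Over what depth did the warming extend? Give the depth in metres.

137 m

H = Δh/(αΔT) = 0.026 / (1.9×10⁻⁴ × 1) ≈ 136.8 m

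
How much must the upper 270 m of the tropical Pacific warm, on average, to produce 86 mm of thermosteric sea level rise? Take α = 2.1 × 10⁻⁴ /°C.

1.5 °C

ΔT = Δh/(αH) = 0.086 / (2.1×10⁻⁴ × 270) ≈ 1.517 °C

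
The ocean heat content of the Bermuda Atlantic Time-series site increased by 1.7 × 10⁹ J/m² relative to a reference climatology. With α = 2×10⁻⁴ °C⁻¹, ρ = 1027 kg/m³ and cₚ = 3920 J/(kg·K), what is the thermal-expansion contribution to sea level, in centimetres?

Δh = αQ/(ρcₚ) = 2×10⁻⁴ × 1.7×10⁹ / (1027 × 3920) ≈ 0.084454 m

8.45 cm of thermosteric rise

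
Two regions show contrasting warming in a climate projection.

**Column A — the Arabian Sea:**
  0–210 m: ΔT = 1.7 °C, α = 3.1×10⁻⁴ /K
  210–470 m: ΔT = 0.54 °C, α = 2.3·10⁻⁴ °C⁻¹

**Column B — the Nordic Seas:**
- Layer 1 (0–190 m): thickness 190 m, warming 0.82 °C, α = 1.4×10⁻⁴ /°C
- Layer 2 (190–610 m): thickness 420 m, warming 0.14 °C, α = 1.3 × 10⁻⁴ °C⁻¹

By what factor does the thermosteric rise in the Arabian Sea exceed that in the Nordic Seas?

A Layer 1: 1.7 × 210 × 3.1×10⁻⁴ = 0.11067 m
A 0.54 × 2.3×10⁻⁴ × 260 = 0.032292 m
A total: 0.142962 m
B 0–190 m: 0.82 × 190 × 1.4×10⁻⁴ = 0.021812 m
B 420 × 1.3×10⁻⁴ × 0.14 = 0.007644 m
B total: 0.029456 m
Ratio: 0.142962 / 0.029456 ≈ 4.853

4.9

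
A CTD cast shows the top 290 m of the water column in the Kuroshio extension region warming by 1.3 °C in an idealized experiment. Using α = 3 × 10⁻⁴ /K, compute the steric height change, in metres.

0.11 m

Δh = αΔT·H = 3×10⁻⁴ × 1.3 × 290 = 0.11310 m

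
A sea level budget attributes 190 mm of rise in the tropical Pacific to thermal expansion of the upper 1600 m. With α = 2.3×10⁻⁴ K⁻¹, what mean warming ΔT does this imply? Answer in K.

about 0.52 K

ΔT = Δh/(αH) = 0.19 / (2.3×10⁻⁴ × 1600) ≈ 0.5163 K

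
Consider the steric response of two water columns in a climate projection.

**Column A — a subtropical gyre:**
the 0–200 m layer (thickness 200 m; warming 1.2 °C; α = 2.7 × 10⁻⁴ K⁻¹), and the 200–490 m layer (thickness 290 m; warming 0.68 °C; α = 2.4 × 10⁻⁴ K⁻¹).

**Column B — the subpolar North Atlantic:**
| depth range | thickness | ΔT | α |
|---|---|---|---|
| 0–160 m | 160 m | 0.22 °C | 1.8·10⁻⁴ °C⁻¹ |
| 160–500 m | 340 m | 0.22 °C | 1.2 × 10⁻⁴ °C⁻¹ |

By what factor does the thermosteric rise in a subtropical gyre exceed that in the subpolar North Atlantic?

A Layer 1: 1.2 × 200 × 2.7×10⁻⁴ = 0.06480 m
A 290 × 0.68 × 2.4×10⁻⁴ = 0.047328 m
A total: 0.112128 m
B 0–160 m: 0.22 × 1.8×10⁻⁴ × 160 = 0.006336 m
B Layer 2: 340 × 1.2×10⁻⁴ × 0.22 = 0.008976 m
B total: 0.015312 m
Ratio: 0.112128 / 0.015312 ≈ 7.323

a factor of 7.3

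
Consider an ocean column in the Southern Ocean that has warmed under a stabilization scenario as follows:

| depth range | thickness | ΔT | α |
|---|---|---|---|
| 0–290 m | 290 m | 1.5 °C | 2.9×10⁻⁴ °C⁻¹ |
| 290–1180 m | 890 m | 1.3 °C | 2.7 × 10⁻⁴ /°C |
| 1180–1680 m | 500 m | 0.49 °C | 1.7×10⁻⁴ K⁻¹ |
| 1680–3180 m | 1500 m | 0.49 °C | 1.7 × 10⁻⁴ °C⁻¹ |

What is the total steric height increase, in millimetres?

1.5 × 2.9×10⁻⁴ × 290 = 0.12615 m
Layer 2: 2.7×10⁻⁴ × 1.3 × 890 = 0.31239 m
500 × 1.7×10⁻⁴ × 0.49 = 0.04165 m
1680–3180 m: 0.49 × 1.7×10⁻⁴ × 1500 = 0.12495 m
Δh = 0.12615 + 0.31239 + 0.04165 + 0.12495 = 0.60514 m

605 mm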